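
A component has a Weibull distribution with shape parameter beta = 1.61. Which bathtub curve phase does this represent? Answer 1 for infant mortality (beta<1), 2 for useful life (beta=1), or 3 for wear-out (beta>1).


beta = 1.61
Compare beta to 1:
beta < 1 => infant mortality (phase 1)
beta = 1 => useful life (phase 2)
beta > 1 => wear-out (phase 3)
Since beta = 1.61, this is wear-out (increasing failure rate)
Phase = 3

3


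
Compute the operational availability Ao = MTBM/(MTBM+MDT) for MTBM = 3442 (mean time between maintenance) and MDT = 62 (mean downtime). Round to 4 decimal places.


MTBM = 3442
MDT = 62
MTBM + MDT = 3504
Ao = 3442 / 3504
Ao = 0.9823

0.9823


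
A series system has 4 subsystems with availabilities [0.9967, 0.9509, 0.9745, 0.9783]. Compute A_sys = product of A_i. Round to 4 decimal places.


Subsystems: [0.9967, 0.9509, 0.9745, 0.9783]
After subsystem 1 (A=0.9967): product = 0.9967
After subsystem 2 (A=0.9509): product = 0.9478
After subsystem 3 (A=0.9745): product = 0.9236
After subsystem 4 (A=0.9783): product = 0.9036
A_sys = 0.9036

0.9036


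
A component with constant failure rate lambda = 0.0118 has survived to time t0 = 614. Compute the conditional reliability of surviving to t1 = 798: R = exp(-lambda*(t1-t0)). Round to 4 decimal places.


lambda = 0.0118
t0 = 614, t1 = 798
t1 - t0 = 184
lambda * (t1-t0) = 0.0118 * 184 = 2.1712
R = exp(-2.1712)
R = 0.114

0.114


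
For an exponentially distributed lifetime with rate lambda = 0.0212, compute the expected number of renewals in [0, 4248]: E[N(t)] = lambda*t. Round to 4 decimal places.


lambda = 0.0212
t = 4248
E[N(t)] = lambda * t
E[N(t)] = 0.0212 * 4248
E[N(t)] = 90.0576

90.0576


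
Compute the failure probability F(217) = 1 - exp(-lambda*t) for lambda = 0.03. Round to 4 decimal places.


lambda = 0.03, t = 217
lambda * t = 6.51
exp(-6.51) = 0.0015
F(t) = 1 - 0.0015
F(t) = 0.9985

0.9985


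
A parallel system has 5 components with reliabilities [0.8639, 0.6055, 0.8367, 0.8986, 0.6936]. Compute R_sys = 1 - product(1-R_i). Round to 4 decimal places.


Components: [0.8639, 0.6055, 0.8367, 0.8986, 0.6936]
(1 - 0.8639) = 0.1361, running product = 0.1361
(1 - 0.6055) = 0.3945, running product = 0.0537
(1 - 0.8367) = 0.1633, running product = 0.0088
(1 - 0.8986) = 0.1014, running product = 0.0009
(1 - 0.6936) = 0.3064, running product = 0.0003
Product of (1-R_i) = 0.0003
R_sys = 1 - 0.0003 = 0.9997

0.9997


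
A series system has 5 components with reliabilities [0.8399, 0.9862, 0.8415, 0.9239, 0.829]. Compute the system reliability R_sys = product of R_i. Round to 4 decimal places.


Components: [0.8399, 0.9862, 0.8415, 0.9239, 0.829]
After component 1 (R=0.8399): product = 0.8399
After component 2 (R=0.9862): product = 0.8283
After component 3 (R=0.8415): product = 0.697
After component 4 (R=0.9239): product = 0.644
After component 5 (R=0.829): product = 0.5339
R_sys = 0.5339

0.5339


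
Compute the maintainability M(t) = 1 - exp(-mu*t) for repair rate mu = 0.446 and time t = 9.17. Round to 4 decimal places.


mu = 0.446, t = 9.17
mu * t = 0.446 * 9.17 = 4.0898
exp(-4.0898) = 0.0167
M(t) = 1 - 0.0167
M(t) = 0.9833

0.9833


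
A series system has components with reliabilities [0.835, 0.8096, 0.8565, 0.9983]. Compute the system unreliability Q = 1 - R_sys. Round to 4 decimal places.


Components: [0.835, 0.8096, 0.8565, 0.9983]
After component 1: product = 0.835
After component 2: product = 0.676
After component 3: product = 0.579
After component 4: product = 0.578
R_sys = 0.578
Q = 1 - 0.578 = 0.422

0.422


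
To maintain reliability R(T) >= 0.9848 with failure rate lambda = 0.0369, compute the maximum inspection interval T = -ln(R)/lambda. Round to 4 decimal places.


R_target = 0.9848
lambda = 0.0369
-ln(0.9848) = 0.0153
T = 0.0153 / 0.0369
T = 0.4151

0.4151


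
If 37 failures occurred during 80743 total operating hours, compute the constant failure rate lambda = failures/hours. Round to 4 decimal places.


failures = 37
total_hours = 80743
lambda = 37 / 80743
lambda = 0.0005

0.0005


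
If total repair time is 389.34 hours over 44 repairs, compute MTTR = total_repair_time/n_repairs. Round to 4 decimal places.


total_repair_time = 389.34
n_repairs = 44
MTTR = 389.34 / 44
MTTR = 8.8486

8.8486


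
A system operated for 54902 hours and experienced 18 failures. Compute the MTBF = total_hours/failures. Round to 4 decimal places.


total_hours = 54902
failures = 18
MTBF = 54902 / 18
MTBF = 3050.1111

3050.1111


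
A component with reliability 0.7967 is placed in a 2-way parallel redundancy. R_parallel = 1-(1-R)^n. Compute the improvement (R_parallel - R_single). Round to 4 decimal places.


R_single = 0.7967, n = 2
1 - R_single = 0.2033
(1 - R_single)^n = 0.2033^2 = 0.0413
R_parallel = 1 - 0.0413 = 0.9587
Improvement = 0.9587 - 0.7967
Improvement = 0.162

0.162


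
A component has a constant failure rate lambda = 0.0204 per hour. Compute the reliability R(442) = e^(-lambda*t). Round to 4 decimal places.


lambda = 0.0204
t = 442
lambda * t = 9.0168
R(t) = e^(-9.0168)
R(t) = 0.0001

0.0001


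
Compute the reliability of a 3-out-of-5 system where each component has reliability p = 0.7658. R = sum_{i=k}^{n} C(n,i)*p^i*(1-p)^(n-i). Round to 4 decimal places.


k = 3, n = 5, p = 0.7658
i=3: C(5,3)=10 * 0.7658^3 * 0.2342^2 = 0.2463
i=4: C(5,4)=5 * 0.7658^4 * 0.2342^1 = 0.4027
i=5: C(5,5)=1 * 0.7658^5 * 0.2342^0 = 0.2634
R = sum of terms = 0.9124

0.9124


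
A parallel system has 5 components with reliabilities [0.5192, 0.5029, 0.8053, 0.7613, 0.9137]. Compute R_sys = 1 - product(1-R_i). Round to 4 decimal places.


Components: [0.5192, 0.5029, 0.8053, 0.7613, 0.9137]
(1 - 0.5192) = 0.4808, running product = 0.4808
(1 - 0.5029) = 0.4971, running product = 0.239
(1 - 0.8053) = 0.1947, running product = 0.0465
(1 - 0.7613) = 0.2387, running product = 0.0111
(1 - 0.9137) = 0.0863, running product = 0.001
Product of (1-R_i) = 0.001
R_sys = 1 - 0.001 = 0.999

0.999


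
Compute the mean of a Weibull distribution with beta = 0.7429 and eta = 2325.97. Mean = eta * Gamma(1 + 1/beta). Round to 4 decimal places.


beta = 0.7429, eta = 2325.97
1/beta = 1.3461
1 + 1/beta = 2.3461
Gamma(2.3461) = 1.2001
Mean = 2325.97 * 1.2001
Mean = 2791.406

2791.406


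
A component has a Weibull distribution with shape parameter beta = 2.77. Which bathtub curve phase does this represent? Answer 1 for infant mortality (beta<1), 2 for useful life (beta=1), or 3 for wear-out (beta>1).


beta = 2.77
Compare beta to 1:
beta < 1 => infant mortality (phase 1)
beta = 1 => useful life (phase 2)
beta > 1 => wear-out (phase 3)
Since beta = 2.77, this is wear-out (increasing failure rate)
Phase = 3

3


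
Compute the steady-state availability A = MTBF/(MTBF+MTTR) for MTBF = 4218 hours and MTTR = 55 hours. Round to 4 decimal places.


MTBF = 4218
MTTR = 55
MTBF + MTTR = 4273
A = 4218 / 4273
A = 0.9871

0.9871


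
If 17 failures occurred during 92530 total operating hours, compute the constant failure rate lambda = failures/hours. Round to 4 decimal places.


failures = 17
total_hours = 92530
lambda = 17 / 92530
lambda = 0.0002

0.0002


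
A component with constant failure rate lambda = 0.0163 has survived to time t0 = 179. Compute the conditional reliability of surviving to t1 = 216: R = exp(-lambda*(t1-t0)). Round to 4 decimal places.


lambda = 0.0163
t0 = 179, t1 = 216
t1 - t0 = 37
lambda * (t1-t0) = 0.0163 * 37 = 0.6031
R = exp(-0.6031)
R = 0.5471

0.5471


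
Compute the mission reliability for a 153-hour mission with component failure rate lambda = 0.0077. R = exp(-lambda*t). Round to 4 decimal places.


lambda = 0.0077
mission_time = 153
lambda * t = 0.0077 * 153 = 1.1781
R = exp(-1.1781)
R = 0.3079

0.3079


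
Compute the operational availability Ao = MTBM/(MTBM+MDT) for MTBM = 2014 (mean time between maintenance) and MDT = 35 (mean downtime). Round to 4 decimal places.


MTBM = 2014
MDT = 35
MTBM + MDT = 2049
Ao = 2014 / 2049
Ao = 0.9829

0.9829


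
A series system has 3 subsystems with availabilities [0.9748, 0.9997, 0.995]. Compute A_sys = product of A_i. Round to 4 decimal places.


Subsystems: [0.9748, 0.9997, 0.995]
After subsystem 1 (A=0.9748): product = 0.9748
After subsystem 2 (A=0.9997): product = 0.9745
After subsystem 3 (A=0.995): product = 0.9696
A_sys = 0.9696

0.9696


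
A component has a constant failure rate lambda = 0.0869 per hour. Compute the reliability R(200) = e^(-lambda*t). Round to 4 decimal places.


lambda = 0.0869
t = 200
lambda * t = 17.38
R(t) = e^(-17.38)
R(t) = 0.0

0.0


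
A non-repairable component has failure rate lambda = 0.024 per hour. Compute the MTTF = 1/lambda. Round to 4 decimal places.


lambda = 0.024
MTTF = 1 / 0.024
MTTF = 41.6667

41.6667


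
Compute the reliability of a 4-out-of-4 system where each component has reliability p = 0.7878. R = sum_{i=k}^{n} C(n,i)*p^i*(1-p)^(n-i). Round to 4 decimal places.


k = 4, n = 4, p = 0.7878
i=4: C(4,4)=1 * 0.7878^4 * 0.2122^0 = 0.3852
R = sum of terms = 0.3852

0.3852


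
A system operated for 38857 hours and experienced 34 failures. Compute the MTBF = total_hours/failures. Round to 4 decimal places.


total_hours = 38857
failures = 34
MTBF = 38857 / 34
MTBF = 1142.8529

1142.8529


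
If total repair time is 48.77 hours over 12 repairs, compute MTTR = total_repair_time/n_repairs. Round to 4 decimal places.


total_repair_time = 48.77
n_repairs = 12
MTTR = 48.77 / 12
MTTR = 4.0642

4.0642


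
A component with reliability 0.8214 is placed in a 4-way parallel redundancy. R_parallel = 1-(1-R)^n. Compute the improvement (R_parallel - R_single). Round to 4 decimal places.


R_single = 0.8214, n = 4
1 - R_single = 0.1786
(1 - R_single)^n = 0.1786^4 = 0.001
R_parallel = 1 - 0.001 = 0.999
Improvement = 0.999 - 0.8214
Improvement = 0.1776

0.1776


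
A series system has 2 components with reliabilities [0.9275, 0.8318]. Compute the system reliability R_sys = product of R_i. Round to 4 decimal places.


Components: [0.9275, 0.8318]
After component 1 (R=0.9275): product = 0.9275
After component 2 (R=0.8318): product = 0.7715
R_sys = 0.7715

0.7715


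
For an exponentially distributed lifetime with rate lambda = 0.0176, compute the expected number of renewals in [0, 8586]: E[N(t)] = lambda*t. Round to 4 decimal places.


lambda = 0.0176
t = 8586
E[N(t)] = lambda * t
E[N(t)] = 0.0176 * 8586
E[N(t)] = 151.1136

151.1136


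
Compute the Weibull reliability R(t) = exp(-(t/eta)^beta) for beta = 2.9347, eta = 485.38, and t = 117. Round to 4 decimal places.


beta = 2.9347, eta = 485.38, t = 117
t/eta = 117 / 485.38 = 0.241
(t/eta)^beta = 0.241^2.9347 = 0.0154
R(t) = exp(-0.0154)
R(t) = 0.9847

0.9847


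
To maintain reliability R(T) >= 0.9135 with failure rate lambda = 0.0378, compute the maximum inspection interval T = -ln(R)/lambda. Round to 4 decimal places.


R_target = 0.9135
lambda = 0.0378
-ln(0.9135) = 0.0905
T = 0.0905 / 0.0378
T = 2.3934

2.3934


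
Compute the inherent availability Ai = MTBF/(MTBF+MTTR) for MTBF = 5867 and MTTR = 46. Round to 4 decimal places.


MTBF = 5867
MTTR = 46
MTBF + MTTR = 5913
Ai = 5867 / 5913
Ai = 0.9922

0.9922


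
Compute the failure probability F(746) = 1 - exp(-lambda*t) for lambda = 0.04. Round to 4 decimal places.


lambda = 0.04, t = 746
lambda * t = 29.84
exp(-29.84) = 0.0
F(t) = 1 - 0.0
F(t) = 1.0

1.0


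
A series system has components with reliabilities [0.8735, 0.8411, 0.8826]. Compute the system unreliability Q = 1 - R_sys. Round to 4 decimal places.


Components: [0.8735, 0.8411, 0.8826]
After component 1: product = 0.8735
After component 2: product = 0.7347
After component 3: product = 0.6484
R_sys = 0.6484
Q = 1 - 0.6484 = 0.3516

0.3516


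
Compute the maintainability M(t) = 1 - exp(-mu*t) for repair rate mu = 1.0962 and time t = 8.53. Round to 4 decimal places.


mu = 1.0962, t = 8.53
mu * t = 1.0962 * 8.53 = 9.3506
exp(-9.3506) = 0.0001
M(t) = 1 - 0.0001
M(t) = 0.9999

0.9999


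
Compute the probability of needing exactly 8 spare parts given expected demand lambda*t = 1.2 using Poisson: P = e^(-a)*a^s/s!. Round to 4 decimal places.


a = 1.2, s = 8
e^(-a) = e^(-1.2) = 0.3012
a^s = 1.2^8 = 4.2998
s! = 40320
P = 0.3012 * 4.2998 / 40320
P = 0.0

0.0


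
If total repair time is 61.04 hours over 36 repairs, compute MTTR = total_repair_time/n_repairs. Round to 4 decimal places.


total_repair_time = 61.04
n_repairs = 36
MTTR = 61.04 / 36
MTTR = 1.6956

1.6956


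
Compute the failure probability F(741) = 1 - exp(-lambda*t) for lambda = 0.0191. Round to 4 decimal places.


lambda = 0.0191, t = 741
lambda * t = 14.1531
exp(-14.1531) = 0.0
F(t) = 1 - 0.0
F(t) = 1.0

1.0


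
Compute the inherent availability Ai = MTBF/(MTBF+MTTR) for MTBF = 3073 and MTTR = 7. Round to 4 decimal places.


MTBF = 3073
MTTR = 7
MTBF + MTTR = 3080
Ai = 3073 / 3080
Ai = 0.9977

0.9977


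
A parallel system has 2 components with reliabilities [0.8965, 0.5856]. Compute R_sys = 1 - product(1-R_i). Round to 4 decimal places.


Components: [0.8965, 0.5856]
(1 - 0.8965) = 0.1035, running product = 0.1035
(1 - 0.5856) = 0.4144, running product = 0.0429
Product of (1-R_i) = 0.0429
R_sys = 1 - 0.0429 = 0.9571

0.9571


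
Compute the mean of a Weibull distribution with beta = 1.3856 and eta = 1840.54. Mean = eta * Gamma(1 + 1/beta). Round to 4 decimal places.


beta = 1.3856, eta = 1840.54
1/beta = 0.7217
1 + 1/beta = 1.7217
Gamma(1.7217) = 0.9129
Mean = 1840.54 * 0.9129
Mean = 1680.2869

1680.2869


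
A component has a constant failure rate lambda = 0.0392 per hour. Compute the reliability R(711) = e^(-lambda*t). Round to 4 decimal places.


lambda = 0.0392
t = 711
lambda * t = 27.8712
R(t) = e^(-27.8712)
R(t) = 0.0

0.0


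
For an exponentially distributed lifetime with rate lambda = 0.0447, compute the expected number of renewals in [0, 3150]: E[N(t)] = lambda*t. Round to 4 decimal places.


lambda = 0.0447
t = 3150
E[N(t)] = lambda * t
E[N(t)] = 0.0447 * 3150
E[N(t)] = 140.805

140.805


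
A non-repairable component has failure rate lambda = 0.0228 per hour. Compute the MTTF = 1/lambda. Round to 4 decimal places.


lambda = 0.0228
MTTF = 1 / 0.0228
MTTF = 43.8596

43.8596


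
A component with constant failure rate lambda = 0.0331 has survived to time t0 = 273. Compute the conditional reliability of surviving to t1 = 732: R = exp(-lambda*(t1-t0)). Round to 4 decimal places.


lambda = 0.0331
t0 = 273, t1 = 732
t1 - t0 = 459
lambda * (t1-t0) = 0.0331 * 459 = 15.1929
R = exp(-15.1929)
R = 0.0

0.0


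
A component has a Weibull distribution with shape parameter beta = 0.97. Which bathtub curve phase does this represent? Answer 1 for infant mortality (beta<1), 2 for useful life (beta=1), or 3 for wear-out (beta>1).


beta = 0.97
Compare beta to 1:
beta < 1 => infant mortality (phase 1)
beta = 1 => useful life (phase 2)
beta > 1 => wear-out (phase 3)
Since beta = 0.97, this is infant mortality (decreasing failure rate)
Phase = 1

1


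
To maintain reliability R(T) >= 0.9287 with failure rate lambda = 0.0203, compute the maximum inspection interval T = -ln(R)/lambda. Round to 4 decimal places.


R_target = 0.9287
lambda = 0.0203
-ln(0.9287) = 0.074
T = 0.074 / 0.0203
T = 3.6438

3.6438


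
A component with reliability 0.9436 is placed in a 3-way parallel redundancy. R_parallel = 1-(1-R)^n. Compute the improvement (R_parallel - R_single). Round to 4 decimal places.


R_single = 0.9436, n = 3
1 - R_single = 0.0564
(1 - R_single)^n = 0.0564^3 = 0.0002
R_parallel = 1 - 0.0002 = 0.9998
Improvement = 0.9998 - 0.9436
Improvement = 0.0562

0.0562


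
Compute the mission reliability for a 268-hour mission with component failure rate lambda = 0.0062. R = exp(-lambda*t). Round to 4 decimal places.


lambda = 0.0062
mission_time = 268
lambda * t = 0.0062 * 268 = 1.6616
R = exp(-1.6616)
R = 0.1898

0.1898


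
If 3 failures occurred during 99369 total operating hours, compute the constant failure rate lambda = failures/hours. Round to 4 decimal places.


failures = 3
total_hours = 99369
lambda = 3 / 99369
lambda = 0.0

0.0


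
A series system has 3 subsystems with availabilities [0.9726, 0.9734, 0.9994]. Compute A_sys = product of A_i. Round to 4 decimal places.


Subsystems: [0.9726, 0.9734, 0.9994]
After subsystem 1 (A=0.9726): product = 0.9726
After subsystem 2 (A=0.9734): product = 0.9467
After subsystem 3 (A=0.9994): product = 0.9462
A_sys = 0.9462

0.9462


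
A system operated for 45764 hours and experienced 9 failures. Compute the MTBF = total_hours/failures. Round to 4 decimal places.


total_hours = 45764
failures = 9
MTBF = 45764 / 9
MTBF = 5084.8889

5084.8889


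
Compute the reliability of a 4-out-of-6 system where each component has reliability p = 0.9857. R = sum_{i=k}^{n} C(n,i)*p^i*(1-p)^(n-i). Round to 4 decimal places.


k = 4, n = 6, p = 0.9857
i=4: C(6,4)=15 * 0.9857^4 * 0.0143^2 = 0.0029
i=5: C(6,5)=6 * 0.9857^5 * 0.0143^1 = 0.0798
i=6: C(6,6)=1 * 0.9857^6 * 0.0143^0 = 0.9172
R = sum of terms = 0.9999

0.9999


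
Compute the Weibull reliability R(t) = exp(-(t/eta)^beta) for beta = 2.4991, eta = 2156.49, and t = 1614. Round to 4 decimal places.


beta = 2.4991, eta = 2156.49, t = 1614
t/eta = 1614 / 2156.49 = 0.7484
(t/eta)^beta = 0.7484^2.4991 = 0.4847
R(t) = exp(-0.4847)
R(t) = 0.6159

0.6159


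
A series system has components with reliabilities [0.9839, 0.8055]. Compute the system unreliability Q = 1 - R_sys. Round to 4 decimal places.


Components: [0.9839, 0.8055]
After component 1: product = 0.9839
After component 2: product = 0.7925
R_sys = 0.7925
Q = 1 - 0.7925 = 0.2075

0.2075


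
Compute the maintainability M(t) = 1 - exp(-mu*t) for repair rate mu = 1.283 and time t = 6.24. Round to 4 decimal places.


mu = 1.283, t = 6.24
mu * t = 1.283 * 6.24 = 8.0059
exp(-8.0059) = 0.0003
M(t) = 1 - 0.0003
M(t) = 0.9997

0.9997


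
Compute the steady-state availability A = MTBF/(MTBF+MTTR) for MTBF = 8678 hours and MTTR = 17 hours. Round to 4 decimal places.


MTBF = 8678
MTTR = 17
MTBF + MTTR = 8695
A = 8678 / 8695
A = 0.998

0.998


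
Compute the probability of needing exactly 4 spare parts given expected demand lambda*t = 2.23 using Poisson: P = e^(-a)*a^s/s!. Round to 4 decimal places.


a = 2.23, s = 4
e^(-a) = e^(-2.23) = 0.1075
a^s = 2.23^4 = 24.7297
s! = 24
P = 0.1075 * 24.7297 / 24
P = 0.1108

0.1108


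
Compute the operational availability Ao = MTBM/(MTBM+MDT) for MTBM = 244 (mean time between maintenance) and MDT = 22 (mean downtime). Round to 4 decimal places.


MTBM = 244
MDT = 22
MTBM + MDT = 266
Ao = 244 / 266
Ao = 0.9173

0.9173


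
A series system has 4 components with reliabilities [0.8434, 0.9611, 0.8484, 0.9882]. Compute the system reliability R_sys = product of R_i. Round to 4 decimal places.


Components: [0.8434, 0.9611, 0.8484, 0.9882]
After component 1 (R=0.8434): product = 0.8434
After component 2 (R=0.9611): product = 0.8106
After component 3 (R=0.8484): product = 0.6877
After component 4 (R=0.9882): product = 0.6796
R_sys = 0.6796

0.6796


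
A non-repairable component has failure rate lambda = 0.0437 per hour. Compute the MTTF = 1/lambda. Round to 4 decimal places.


lambda = 0.0437
MTTF = 1 / 0.0437
MTTF = 22.8833

22.8833


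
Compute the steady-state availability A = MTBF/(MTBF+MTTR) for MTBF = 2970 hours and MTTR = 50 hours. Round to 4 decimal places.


MTBF = 2970
MTTR = 50
MTBF + MTTR = 3020
A = 2970 / 3020
A = 0.9834

0.9834


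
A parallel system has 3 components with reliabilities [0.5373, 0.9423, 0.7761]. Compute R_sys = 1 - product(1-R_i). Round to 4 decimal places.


Components: [0.5373, 0.9423, 0.7761]
(1 - 0.5373) = 0.4627, running product = 0.4627
(1 - 0.9423) = 0.0577, running product = 0.0267
(1 - 0.7761) = 0.2239, running product = 0.006
Product of (1-R_i) = 0.006
R_sys = 1 - 0.006 = 0.994

0.994


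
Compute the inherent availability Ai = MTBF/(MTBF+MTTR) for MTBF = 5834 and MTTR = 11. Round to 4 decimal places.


MTBF = 5834
MTTR = 11
MTBF + MTTR = 5845
Ai = 5834 / 5845
Ai = 0.9981

0.9981


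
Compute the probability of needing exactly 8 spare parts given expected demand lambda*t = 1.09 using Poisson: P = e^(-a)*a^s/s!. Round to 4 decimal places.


a = 1.09, s = 8
e^(-a) = e^(-1.09) = 0.3362
a^s = 1.09^8 = 1.9926
s! = 40320
P = 0.3362 * 1.9926 / 40320
P = 0.0

0.0


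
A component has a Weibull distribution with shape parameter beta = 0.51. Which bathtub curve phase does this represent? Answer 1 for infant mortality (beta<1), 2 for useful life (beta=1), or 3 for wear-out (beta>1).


beta = 0.51
Compare beta to 1:
beta < 1 => infant mortality (phase 1)
beta = 1 => useful life (phase 2)
beta > 1 => wear-out (phase 3)
Since beta = 0.51, this is infant mortality (decreasing failure rate)
Phase = 1

1


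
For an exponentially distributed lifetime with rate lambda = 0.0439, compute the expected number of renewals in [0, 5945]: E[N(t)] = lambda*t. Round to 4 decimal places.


lambda = 0.0439
t = 5945
E[N(t)] = lambda * t
E[N(t)] = 0.0439 * 5945
E[N(t)] = 260.9855

260.9855


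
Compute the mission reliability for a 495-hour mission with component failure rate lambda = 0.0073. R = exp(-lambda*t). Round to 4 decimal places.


lambda = 0.0073
mission_time = 495
lambda * t = 0.0073 * 495 = 3.6135
R = exp(-3.6135)
R = 0.027

0.027


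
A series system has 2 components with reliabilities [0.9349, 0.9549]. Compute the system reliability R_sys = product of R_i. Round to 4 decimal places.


Components: [0.9349, 0.9549]
After component 1 (R=0.9349): product = 0.9349
After component 2 (R=0.9549): product = 0.8927
R_sys = 0.8927

0.8927


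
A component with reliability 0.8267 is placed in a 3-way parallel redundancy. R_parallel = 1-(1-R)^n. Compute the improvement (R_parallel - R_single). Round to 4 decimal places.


R_single = 0.8267, n = 3
1 - R_single = 0.1733
(1 - R_single)^n = 0.1733^3 = 0.0052
R_parallel = 1 - 0.0052 = 0.9948
Improvement = 0.9948 - 0.8267
Improvement = 0.1681

0.1681


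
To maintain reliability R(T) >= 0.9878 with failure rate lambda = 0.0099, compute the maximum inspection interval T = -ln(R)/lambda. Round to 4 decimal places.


R_target = 0.9878
lambda = 0.0099
-ln(0.9878) = 0.0123
T = 0.0123 / 0.0099
T = 1.2399

1.2399


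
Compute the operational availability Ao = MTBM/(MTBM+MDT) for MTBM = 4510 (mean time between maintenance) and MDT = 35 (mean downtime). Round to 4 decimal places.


MTBM = 4510
MDT = 35
MTBM + MDT = 4545
Ao = 4510 / 4545
Ao = 0.9923

0.9923


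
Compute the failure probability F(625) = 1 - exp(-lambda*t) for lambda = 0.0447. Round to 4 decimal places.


lambda = 0.0447, t = 625
lambda * t = 27.9375
exp(-27.9375) = 0.0
F(t) = 1 - 0.0
F(t) = 1.0

1.0


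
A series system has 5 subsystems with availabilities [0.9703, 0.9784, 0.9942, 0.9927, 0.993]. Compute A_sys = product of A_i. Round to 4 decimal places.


Subsystems: [0.9703, 0.9784, 0.9942, 0.9927, 0.993]
After subsystem 1 (A=0.9703): product = 0.9703
After subsystem 2 (A=0.9784): product = 0.9493
After subsystem 3 (A=0.9942): product = 0.9438
After subsystem 4 (A=0.9927): product = 0.9369
After subsystem 5 (A=0.993): product = 0.9304
A_sys = 0.9304

0.9304


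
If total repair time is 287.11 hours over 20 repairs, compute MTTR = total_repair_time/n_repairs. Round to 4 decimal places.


total_repair_time = 287.11
n_repairs = 20
MTTR = 287.11 / 20
MTTR = 14.3555

14.3555


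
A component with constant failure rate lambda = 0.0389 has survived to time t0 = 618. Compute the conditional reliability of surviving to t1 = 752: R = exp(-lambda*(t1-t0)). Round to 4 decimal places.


lambda = 0.0389
t0 = 618, t1 = 752
t1 - t0 = 134
lambda * (t1-t0) = 0.0389 * 134 = 5.2126
R = exp(-5.2126)
R = 0.0054

0.0054


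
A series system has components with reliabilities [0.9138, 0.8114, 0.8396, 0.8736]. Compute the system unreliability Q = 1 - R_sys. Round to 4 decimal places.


Components: [0.9138, 0.8114, 0.8396, 0.8736]
After component 1: product = 0.9138
After component 2: product = 0.7415
After component 3: product = 0.6225
After component 4: product = 0.5438
R_sys = 0.5438
Q = 1 - 0.5438 = 0.4562

0.4562


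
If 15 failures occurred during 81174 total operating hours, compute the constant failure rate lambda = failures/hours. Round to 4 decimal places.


failures = 15
total_hours = 81174
lambda = 15 / 81174
lambda = 0.0002

0.0002


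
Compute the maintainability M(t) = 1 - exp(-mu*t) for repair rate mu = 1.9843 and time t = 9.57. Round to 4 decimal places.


mu = 1.9843, t = 9.57
mu * t = 1.9843 * 9.57 = 18.9898
exp(-18.9898) = 0.0
M(t) = 1 - 0.0
M(t) = 1.0

1.0


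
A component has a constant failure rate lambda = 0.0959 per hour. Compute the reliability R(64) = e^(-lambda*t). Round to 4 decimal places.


lambda = 0.0959
t = 64
lambda * t = 6.1376
R(t) = e^(-6.1376)
R(t) = 0.0022

0.0022


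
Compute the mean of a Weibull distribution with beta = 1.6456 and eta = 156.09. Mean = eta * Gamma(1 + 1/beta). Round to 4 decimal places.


beta = 1.6456, eta = 156.09
1/beta = 0.6077
1 + 1/beta = 1.6077
Gamma(1.6077) = 0.8944
Mean = 156.09 * 0.8944
Mean = 139.6074

139.6074


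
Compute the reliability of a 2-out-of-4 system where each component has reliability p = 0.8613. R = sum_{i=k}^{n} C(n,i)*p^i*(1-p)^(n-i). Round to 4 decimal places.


k = 2, n = 4, p = 0.8613
i=2: C(4,2)=6 * 0.8613^2 * 0.1387^2 = 0.0856
i=3: C(4,3)=4 * 0.8613^3 * 0.1387^1 = 0.3545
i=4: C(4,4)=1 * 0.8613^4 * 0.1387^0 = 0.5503
R = sum of terms = 0.9904

0.9904


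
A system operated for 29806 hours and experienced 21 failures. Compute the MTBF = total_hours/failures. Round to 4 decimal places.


total_hours = 29806
failures = 21
MTBF = 29806 / 21
MTBF = 1419.3333

1419.3333


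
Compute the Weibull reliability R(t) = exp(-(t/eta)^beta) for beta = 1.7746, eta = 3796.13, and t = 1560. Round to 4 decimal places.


beta = 1.7746, eta = 3796.13, t = 1560
t/eta = 1560 / 3796.13 = 0.4109
(t/eta)^beta = 0.4109^1.7746 = 0.2064
R(t) = exp(-0.2064)
R(t) = 0.8135

0.8135


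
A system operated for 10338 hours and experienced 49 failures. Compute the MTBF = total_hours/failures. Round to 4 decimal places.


total_hours = 10338
failures = 49
MTBF = 10338 / 49
MTBF = 210.9796

210.9796


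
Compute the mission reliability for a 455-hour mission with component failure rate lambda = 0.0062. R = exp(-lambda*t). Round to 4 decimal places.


lambda = 0.0062
mission_time = 455
lambda * t = 0.0062 * 455 = 2.821
R = exp(-2.821)
R = 0.0595

0.0595


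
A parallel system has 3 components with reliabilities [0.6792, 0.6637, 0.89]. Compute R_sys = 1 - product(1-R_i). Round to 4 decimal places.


Components: [0.6792, 0.6637, 0.89]
(1 - 0.6792) = 0.3208, running product = 0.3208
(1 - 0.6637) = 0.3363, running product = 0.1079
(1 - 0.89) = 0.11, running product = 0.0119
Product of (1-R_i) = 0.0119
R_sys = 1 - 0.0119 = 0.9881

0.9881


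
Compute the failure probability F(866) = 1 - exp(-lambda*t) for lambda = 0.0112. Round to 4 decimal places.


lambda = 0.0112, t = 866
lambda * t = 9.6992
exp(-9.6992) = 0.0001
F(t) = 1 - 0.0001
F(t) = 0.9999

0.9999


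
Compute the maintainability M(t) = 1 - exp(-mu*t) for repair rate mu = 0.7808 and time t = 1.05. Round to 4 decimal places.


mu = 0.7808, t = 1.05
mu * t = 0.7808 * 1.05 = 0.8198
exp(-0.8198) = 0.4405
M(t) = 1 - 0.4405
M(t) = 0.5595

0.5595


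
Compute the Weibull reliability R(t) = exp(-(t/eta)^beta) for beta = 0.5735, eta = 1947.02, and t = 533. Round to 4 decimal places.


beta = 0.5735, eta = 1947.02, t = 533
t/eta = 533 / 1947.02 = 0.2738
(t/eta)^beta = 0.2738^0.5735 = 0.4757
R(t) = exp(-0.4757)
R(t) = 0.6215

0.6215


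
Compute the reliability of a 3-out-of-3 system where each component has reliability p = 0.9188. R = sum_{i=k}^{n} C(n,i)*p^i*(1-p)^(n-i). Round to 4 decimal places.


k = 3, n = 3, p = 0.9188
i=3: C(3,3)=1 * 0.9188^3 * 0.0812^0 = 0.7756
R = sum of terms = 0.7756

0.7756


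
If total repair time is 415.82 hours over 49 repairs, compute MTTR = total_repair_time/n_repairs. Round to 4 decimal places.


total_repair_time = 415.82
n_repairs = 49
MTTR = 415.82 / 49
MTTR = 8.4861

8.4861


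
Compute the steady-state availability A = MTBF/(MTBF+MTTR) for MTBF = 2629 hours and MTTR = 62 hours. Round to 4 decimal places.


MTBF = 2629
MTTR = 62
MTBF + MTTR = 2691
A = 2629 / 2691
A = 0.977

0.977


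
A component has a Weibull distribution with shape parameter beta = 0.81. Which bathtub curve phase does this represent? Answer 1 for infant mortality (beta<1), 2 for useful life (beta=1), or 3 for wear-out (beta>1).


beta = 0.81
Compare beta to 1:
beta < 1 => infant mortality (phase 1)
beta = 1 => useful life (phase 2)
beta > 1 => wear-out (phase 3)
Since beta = 0.81, this is infant mortality (decreasing failure rate)
Phase = 1

1


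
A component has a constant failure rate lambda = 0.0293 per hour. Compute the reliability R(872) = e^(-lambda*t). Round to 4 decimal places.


lambda = 0.0293
t = 872
lambda * t = 25.5496
R(t) = e^(-25.5496)
R(t) = 0.0

0.0


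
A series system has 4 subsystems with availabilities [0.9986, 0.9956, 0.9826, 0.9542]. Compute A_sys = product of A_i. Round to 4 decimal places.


Subsystems: [0.9986, 0.9956, 0.9826, 0.9542]
After subsystem 1 (A=0.9986): product = 0.9986
After subsystem 2 (A=0.9956): product = 0.9942
After subsystem 3 (A=0.9826): product = 0.9769
After subsystem 4 (A=0.9542): product = 0.9322
A_sys = 0.9322

0.9322


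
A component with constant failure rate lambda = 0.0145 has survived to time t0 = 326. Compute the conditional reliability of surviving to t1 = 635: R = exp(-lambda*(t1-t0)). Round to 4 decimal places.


lambda = 0.0145
t0 = 326, t1 = 635
t1 - t0 = 309
lambda * (t1-t0) = 0.0145 * 309 = 4.4805
R = exp(-4.4805)
R = 0.0113

0.0113


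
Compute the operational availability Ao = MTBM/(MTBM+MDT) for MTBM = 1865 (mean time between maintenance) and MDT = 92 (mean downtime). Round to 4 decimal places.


MTBM = 1865
MDT = 92
MTBM + MDT = 1957
Ao = 1865 / 1957
Ao = 0.953

0.953


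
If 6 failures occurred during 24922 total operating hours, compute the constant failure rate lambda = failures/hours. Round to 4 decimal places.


failures = 6
total_hours = 24922
lambda = 6 / 24922
lambda = 0.0002

0.0002


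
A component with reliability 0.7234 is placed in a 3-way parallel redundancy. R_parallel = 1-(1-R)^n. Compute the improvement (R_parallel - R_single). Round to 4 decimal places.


R_single = 0.7234, n = 3
1 - R_single = 0.2766
(1 - R_single)^n = 0.2766^3 = 0.0212
R_parallel = 1 - 0.0212 = 0.9788
Improvement = 0.9788 - 0.7234
Improvement = 0.2554

0.2554


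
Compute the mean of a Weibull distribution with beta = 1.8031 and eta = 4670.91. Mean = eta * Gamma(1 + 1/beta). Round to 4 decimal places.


beta = 1.8031, eta = 4670.91
1/beta = 0.5546
1 + 1/beta = 1.5546
Gamma(1.5546) = 0.8892
Mean = 4670.91 * 0.8892
Mean = 4153.4341

4153.4341


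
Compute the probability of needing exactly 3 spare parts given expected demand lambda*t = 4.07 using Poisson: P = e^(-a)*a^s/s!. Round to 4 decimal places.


a = 4.07, s = 3
e^(-a) = e^(-4.07) = 0.0171
a^s = 4.07^3 = 67.4191
s! = 6
P = 0.0171 * 67.4191 / 6
P = 0.1919

0.1919


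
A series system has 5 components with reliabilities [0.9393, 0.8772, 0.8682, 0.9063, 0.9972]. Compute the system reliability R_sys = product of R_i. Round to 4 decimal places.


Components: [0.9393, 0.8772, 0.8682, 0.9063, 0.9972]
After component 1 (R=0.9393): product = 0.9393
After component 2 (R=0.8772): product = 0.824
After component 3 (R=0.8682): product = 0.7154
After component 4 (R=0.9063): product = 0.6483
After component 5 (R=0.9972): product = 0.6465
R_sys = 0.6465

0.6465


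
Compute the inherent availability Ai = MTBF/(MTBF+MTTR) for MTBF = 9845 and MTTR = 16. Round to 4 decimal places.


MTBF = 9845
MTTR = 16
MTBF + MTTR = 9861
Ai = 9845 / 9861
Ai = 0.9984

0.9984


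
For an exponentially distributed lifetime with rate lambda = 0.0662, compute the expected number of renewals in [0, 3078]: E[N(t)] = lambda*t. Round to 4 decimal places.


lambda = 0.0662
t = 3078
E[N(t)] = lambda * t
E[N(t)] = 0.0662 * 3078
E[N(t)] = 203.7636

203.7636


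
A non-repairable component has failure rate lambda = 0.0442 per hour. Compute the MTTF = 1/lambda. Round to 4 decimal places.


lambda = 0.0442
MTTF = 1 / 0.0442
MTTF = 22.6244

22.6244


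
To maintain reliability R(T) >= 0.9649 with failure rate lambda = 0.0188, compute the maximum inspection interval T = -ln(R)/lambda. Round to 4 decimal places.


R_target = 0.9649
lambda = 0.0188
-ln(0.9649) = 0.0357
T = 0.0357 / 0.0188
T = 1.9006

1.9006


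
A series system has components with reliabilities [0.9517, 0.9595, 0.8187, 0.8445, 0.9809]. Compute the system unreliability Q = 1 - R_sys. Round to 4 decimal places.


Components: [0.9517, 0.9595, 0.8187, 0.8445, 0.9809]
After component 1: product = 0.9517
After component 2: product = 0.9132
After component 3: product = 0.7476
After component 4: product = 0.6313
After component 5: product = 0.6193
R_sys = 0.6193
Q = 1 - 0.6193 = 0.3807

0.3807


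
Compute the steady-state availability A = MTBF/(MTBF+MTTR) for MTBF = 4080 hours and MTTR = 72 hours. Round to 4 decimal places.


MTBF = 4080
MTTR = 72
MTBF + MTTR = 4152
A = 4080 / 4152
A = 0.9827

0.9827


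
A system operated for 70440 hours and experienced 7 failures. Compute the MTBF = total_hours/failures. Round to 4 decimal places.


total_hours = 70440
failures = 7
MTBF = 70440 / 7
MTBF = 10062.8571

10062.8571


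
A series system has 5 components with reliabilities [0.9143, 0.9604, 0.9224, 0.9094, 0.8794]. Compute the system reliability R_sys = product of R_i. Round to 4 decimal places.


Components: [0.9143, 0.9604, 0.9224, 0.9094, 0.8794]
After component 1 (R=0.9143): product = 0.9143
After component 2 (R=0.9604): product = 0.8781
After component 3 (R=0.9224): product = 0.81
After component 4 (R=0.9094): product = 0.7366
After component 5 (R=0.8794): product = 0.6477
R_sys = 0.6477

0.6477


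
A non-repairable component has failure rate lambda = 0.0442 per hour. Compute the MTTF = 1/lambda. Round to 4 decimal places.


lambda = 0.0442
MTTF = 1 / 0.0442
MTTF = 22.6244

22.6244


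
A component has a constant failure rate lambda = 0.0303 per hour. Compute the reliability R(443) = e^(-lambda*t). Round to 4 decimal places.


lambda = 0.0303
t = 443
lambda * t = 13.4229
R(t) = e^(-13.4229)
R(t) = 0.0

0.0


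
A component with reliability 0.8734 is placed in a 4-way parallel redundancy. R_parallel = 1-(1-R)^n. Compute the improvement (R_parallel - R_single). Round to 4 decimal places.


R_single = 0.8734, n = 4
1 - R_single = 0.1266
(1 - R_single)^n = 0.1266^4 = 0.0003
R_parallel = 1 - 0.0003 = 0.9997
Improvement = 0.9997 - 0.8734
Improvement = 0.1263

0.1263


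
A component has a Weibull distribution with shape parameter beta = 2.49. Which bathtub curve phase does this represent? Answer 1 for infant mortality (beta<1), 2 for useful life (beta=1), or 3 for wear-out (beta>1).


beta = 2.49
Compare beta to 1:
beta < 1 => infant mortality (phase 1)
beta = 1 => useful life (phase 2)
beta > 1 => wear-out (phase 3)
Since beta = 2.49, this is wear-out (increasing failure rate)
Phase = 3

3


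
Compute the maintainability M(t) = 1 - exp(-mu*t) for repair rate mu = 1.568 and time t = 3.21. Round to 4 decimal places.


mu = 1.568, t = 3.21
mu * t = 1.568 * 3.21 = 5.0333
exp(-5.0333) = 0.0065
M(t) = 1 - 0.0065
M(t) = 0.9935

0.9935


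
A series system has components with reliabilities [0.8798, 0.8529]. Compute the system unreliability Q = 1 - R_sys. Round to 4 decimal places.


Components: [0.8798, 0.8529]
After component 1: product = 0.8798
After component 2: product = 0.7504
R_sys = 0.7504
Q = 1 - 0.7504 = 0.2496

0.2496


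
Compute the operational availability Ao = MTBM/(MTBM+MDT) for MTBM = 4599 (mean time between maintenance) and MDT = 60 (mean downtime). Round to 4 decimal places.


MTBM = 4599
MDT = 60
MTBM + MDT = 4659
Ao = 4599 / 4659
Ao = 0.9871

0.9871


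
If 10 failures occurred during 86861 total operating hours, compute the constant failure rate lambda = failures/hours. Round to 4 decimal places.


failures = 10
total_hours = 86861
lambda = 10 / 86861
lambda = 0.0001

0.0001


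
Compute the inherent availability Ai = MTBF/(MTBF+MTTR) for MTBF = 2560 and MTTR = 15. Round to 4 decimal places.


MTBF = 2560
MTTR = 15
MTBF + MTTR = 2575
Ai = 2560 / 2575
Ai = 0.9942

0.9942


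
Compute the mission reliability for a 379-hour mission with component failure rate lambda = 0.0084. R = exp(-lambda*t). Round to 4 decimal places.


lambda = 0.0084
mission_time = 379
lambda * t = 0.0084 * 379 = 3.1836
R = exp(-3.1836)
R = 0.0414

0.0414


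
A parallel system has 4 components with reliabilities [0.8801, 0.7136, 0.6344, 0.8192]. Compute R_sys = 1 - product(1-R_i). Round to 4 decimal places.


Components: [0.8801, 0.7136, 0.6344, 0.8192]
(1 - 0.8801) = 0.1199, running product = 0.1199
(1 - 0.7136) = 0.2864, running product = 0.0343
(1 - 0.6344) = 0.3656, running product = 0.0126
(1 - 0.8192) = 0.1808, running product = 0.0023
Product of (1-R_i) = 0.0023
R_sys = 1 - 0.0023 = 0.9977

0.9977


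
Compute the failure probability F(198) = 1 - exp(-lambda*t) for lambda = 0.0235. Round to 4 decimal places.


lambda = 0.0235, t = 198
lambda * t = 4.653
exp(-4.653) = 0.0095
F(t) = 1 - 0.0095
F(t) = 0.9905

0.9905


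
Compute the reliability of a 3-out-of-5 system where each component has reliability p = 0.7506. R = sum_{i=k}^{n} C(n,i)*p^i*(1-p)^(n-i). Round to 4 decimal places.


k = 3, n = 5, p = 0.7506
i=3: C(5,3)=10 * 0.7506^3 * 0.2494^2 = 0.263
i=4: C(5,4)=5 * 0.7506^4 * 0.2494^1 = 0.3958
i=5: C(5,5)=1 * 0.7506^5 * 0.2494^0 = 0.2383
R = sum of terms = 0.8971

0.8971


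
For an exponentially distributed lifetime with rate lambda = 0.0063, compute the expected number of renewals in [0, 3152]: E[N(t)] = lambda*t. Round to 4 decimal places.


lambda = 0.0063
t = 3152
E[N(t)] = lambda * t
E[N(t)] = 0.0063 * 3152
E[N(t)] = 19.8576

19.8576


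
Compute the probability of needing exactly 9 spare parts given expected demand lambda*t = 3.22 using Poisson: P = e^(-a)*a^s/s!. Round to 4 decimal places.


a = 3.22, s = 9
e^(-a) = e^(-3.22) = 0.04
a^s = 3.22^9 = 37213.6994
s! = 362880
P = 0.04 * 37213.6994 / 362880
P = 0.0041

0.0041


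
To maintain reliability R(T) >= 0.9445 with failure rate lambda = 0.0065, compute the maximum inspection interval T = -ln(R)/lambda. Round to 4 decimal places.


R_target = 0.9445
lambda = 0.0065
-ln(0.9445) = 0.0571
T = 0.0571 / 0.0065
T = 8.7846

8.7846


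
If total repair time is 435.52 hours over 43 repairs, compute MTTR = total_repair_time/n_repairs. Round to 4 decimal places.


total_repair_time = 435.52
n_repairs = 43
MTTR = 435.52 / 43
MTTR = 10.1284

10.1284


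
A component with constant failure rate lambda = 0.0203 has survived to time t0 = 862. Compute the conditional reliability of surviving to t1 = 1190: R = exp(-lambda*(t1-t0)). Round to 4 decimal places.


lambda = 0.0203
t0 = 862, t1 = 1190
t1 - t0 = 328
lambda * (t1-t0) = 0.0203 * 328 = 6.6584
R = exp(-6.6584)
R = 0.0013

0.0013


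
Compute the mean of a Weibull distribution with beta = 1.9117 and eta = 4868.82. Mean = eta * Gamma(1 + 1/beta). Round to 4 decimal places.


beta = 1.9117, eta = 4868.82
1/beta = 0.5231
1 + 1/beta = 1.5231
Gamma(1.5231) = 0.8872
Mean = 4868.82 * 0.8872
Mean = 4319.5866

4319.5866


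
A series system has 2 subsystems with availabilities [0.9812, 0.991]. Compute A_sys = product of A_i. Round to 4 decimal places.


Subsystems: [0.9812, 0.991]
After subsystem 1 (A=0.9812): product = 0.9812
After subsystem 2 (A=0.991): product = 0.9724
A_sys = 0.9724

0.9724
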